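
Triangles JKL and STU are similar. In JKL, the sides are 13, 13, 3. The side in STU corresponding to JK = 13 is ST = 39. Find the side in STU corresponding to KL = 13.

Since the triangles are similar, the ratio of corresponding sides is constant.
Scale factor k = ST / JK = 39 / 13 = 3
TU = k * KL = 3 * 13 = 39

39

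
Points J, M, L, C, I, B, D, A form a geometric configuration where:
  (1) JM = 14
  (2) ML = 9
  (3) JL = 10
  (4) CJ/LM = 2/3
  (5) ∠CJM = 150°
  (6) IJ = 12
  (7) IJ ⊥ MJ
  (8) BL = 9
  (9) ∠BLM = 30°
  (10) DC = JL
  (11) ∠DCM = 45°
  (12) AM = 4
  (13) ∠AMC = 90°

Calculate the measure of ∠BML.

Step 1: By the law of cosines on triangle MLB: MB² = 9² + 9² − 2·9·9·cos(30°) = 21.7, so MB ≈ 4.66.
Step 2: By the inverse law of cosines on triangle BML: cos(∠BML) = (4.66² + 9² − 9²) / (2·4.66·9) = 21.7/83.86 = 0.2588, so ∠BML = 75°.

Therefore, the measure of angle ∠BML = 75°.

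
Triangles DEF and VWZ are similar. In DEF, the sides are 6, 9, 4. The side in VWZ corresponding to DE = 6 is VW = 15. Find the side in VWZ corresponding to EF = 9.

Since the triangles are similar, the ratio of corresponding sides is constant.
Scale factor k = VW / DE = 15 / 6 = 5/2
WZ = k * EF = 5/2 * 9 = 45/2

45/2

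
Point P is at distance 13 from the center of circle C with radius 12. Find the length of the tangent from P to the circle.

Let T be the point of tangency. Then CT ⊥ PT (radius ⊥ tangent).
In right triangle CTP: CP² = CT² + PT²
13² = 12² + PT²
PT² = 25, PT = 5

5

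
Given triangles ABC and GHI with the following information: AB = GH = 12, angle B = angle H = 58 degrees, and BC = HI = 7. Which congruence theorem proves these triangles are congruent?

The given information matches SAS: Two pairs of corresponding sides and the included angle are equal (Side-Angle-Side).

SAS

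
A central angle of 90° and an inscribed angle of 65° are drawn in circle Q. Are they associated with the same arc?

By the inscribed angle theorem, the inscribed angle for a central angle of 90° should be 90° / 2 = 45°.
The given inscribed angle is 65°, which does not equal 45°.
Therefore, no, they do not correspond to the same arc.

No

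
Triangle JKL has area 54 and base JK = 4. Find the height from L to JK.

height = 2 * 54 / 4 = 27

27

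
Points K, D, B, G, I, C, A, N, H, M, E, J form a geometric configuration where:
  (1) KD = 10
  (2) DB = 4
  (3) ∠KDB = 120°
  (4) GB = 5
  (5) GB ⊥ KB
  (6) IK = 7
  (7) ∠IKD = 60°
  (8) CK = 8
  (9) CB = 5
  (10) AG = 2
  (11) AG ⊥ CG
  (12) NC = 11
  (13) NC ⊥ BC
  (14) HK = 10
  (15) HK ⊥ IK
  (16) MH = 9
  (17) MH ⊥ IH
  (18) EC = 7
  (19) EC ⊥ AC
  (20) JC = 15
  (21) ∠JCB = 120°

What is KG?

Step 1: By the law of cosines on triangle BDK: BK² = 4² + 10² − 2·4·10·cos(120°) = 156, so BK = 2·√39.
Step 2: By the law of cosines on triangle KBG: KG² = (2·√39)² + 5² − 2·2·√39·5·cos(90°) = 181, so KG = √181.

Therefore, the length of KG = √181.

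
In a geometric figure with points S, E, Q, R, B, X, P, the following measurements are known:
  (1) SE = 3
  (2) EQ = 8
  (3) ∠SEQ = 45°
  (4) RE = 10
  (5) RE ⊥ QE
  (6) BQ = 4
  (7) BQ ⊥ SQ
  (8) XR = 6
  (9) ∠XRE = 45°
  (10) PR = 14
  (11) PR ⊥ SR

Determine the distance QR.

Step 1: By the law of cosines on triangle QER: QR² = 8² + 10² − 2·8·10·cos(90°) = 164, so QR = 2·√41.

Therefore, the length of QR = 2·√41.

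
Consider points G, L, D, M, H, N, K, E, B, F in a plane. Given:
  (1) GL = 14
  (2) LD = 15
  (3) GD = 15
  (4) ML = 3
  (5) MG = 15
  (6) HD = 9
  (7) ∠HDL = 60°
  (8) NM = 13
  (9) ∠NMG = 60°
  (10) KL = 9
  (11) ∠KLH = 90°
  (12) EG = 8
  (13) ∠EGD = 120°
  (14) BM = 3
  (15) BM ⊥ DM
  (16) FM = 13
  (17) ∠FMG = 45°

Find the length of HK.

Step 1: By the law of cosines on triangle LDH: LH² = 15² + 9² − 2·15·9·cos(60°) = 171, so LH = 3·√19.
Step 2: By the law of cosines on triangle HLK: HK² = (3·√19)² + 9² − 2·3·√19·9·cos(90°) = 252, so HK = 6·√7.

Therefore, the length of HK = 6·√7.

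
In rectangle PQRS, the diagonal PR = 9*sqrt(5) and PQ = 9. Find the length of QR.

Using the Pythagorean theorem: d^2 = a^2 + b^2
b^2 = d^2 - a^2
b^2 = 405 - 81
b^2 = 324
b = sqrt(324) = 18

18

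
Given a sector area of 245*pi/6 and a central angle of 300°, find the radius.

r² = 360 × 245*pi/6 / (π × 300) = 49, so r = 7.

7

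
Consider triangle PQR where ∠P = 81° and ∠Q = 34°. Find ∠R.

Let angle R = x. Then 81 + 34 + x = 180.
x = 180 - 115 = 65 degrees.

65 degrees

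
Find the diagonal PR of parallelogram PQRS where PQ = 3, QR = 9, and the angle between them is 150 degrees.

The diagonal of a parallelogram can be found by treating two adjacent sides and the diagonal as a triangle.
Applying the law of cosines with sides 3, 9 and included angle 150°:
d^2 = 9 + 81 - 54*cos(150°) = 27*sqrt(3) + 90
d = 3*sqrt(3*sqrt(3) + 10)

3*sqrt(3*sqrt(3) + 10)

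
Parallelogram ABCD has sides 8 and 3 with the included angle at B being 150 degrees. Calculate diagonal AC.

Law of cosines: d^2 = 8^2 + 3^2 - 2(8)(3)cos(150°) = 24*sqrt(3) + 73, so d = sqrt(24*sqrt(3) + 73).

sqrt(24*sqrt(3) + 73)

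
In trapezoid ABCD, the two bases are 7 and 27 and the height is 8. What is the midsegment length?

The midsegment (median) of a trapezoid connects the midpoints of the non-parallel sides.
Its length is the average of the two bases: (7 + 27) / 2 = 17.

17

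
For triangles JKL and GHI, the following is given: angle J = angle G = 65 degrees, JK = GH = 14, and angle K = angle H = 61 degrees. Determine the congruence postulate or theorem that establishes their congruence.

The given information matches ASA: Two pairs of corresponding angles and the included side are equal (Angle-Side-Angle).

ASA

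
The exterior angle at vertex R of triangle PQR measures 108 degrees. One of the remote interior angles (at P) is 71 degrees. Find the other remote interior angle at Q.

By the exterior angle theorem: exterior angle = sum of remote interior angles.
108 = 71 + angle Q
angle Q = 108 - 71 = 37 degrees

37 degrees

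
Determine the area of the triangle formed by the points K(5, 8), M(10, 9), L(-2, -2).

The Shoelace formula computes the area from vertex coordinates by summing cross products.
For vertices (5,8), (10,9), (-2,-2):
Signed sum = 5*9 - 10*8 + 10*-2 - -2*9 + -2*8 - 5*-2
= -35 + -2 + -6 = -43
Area = (1/2)|-43| = 43/2.

43/2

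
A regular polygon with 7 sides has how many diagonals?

Each of the 7 vertices connects to 4 non-adjacent vertices via diagonals.
Total connections = 7 × 4 = 28, but each diagonal is counted twice.
Number of diagonals = 28 / 2 = 14.

14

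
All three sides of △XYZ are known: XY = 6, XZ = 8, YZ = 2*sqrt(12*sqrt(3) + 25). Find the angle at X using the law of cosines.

When all three sides of a triangle are known, the law of cosines can be rearranged to find any angle.
cos(C) = (a² + b² - c²) / (2ab) gives cos(X) = -sqrt(3)/2.
Taking the inverse cosine: X = 150°.

150°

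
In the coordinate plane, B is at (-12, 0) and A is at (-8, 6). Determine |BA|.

The horizontal distance is |-8 - -12| = 4 and the vertical distance is |6 - 0| = 6.
By the Pythagorean theorem, d = sqrt(4^2 + 6^2) = sqrt(52) = 2*sqrt(13).

2*sqrt(13)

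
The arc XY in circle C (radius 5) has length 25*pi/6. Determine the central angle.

θ = 360 × 25*pi/6 / (2π × 5) = 150° (rearranging arc length formula).

150°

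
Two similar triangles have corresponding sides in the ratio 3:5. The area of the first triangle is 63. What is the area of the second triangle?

The ratio of areas of similar triangles = (side ratio)^2.
Side ratio = 3:5, so area ratio = 9:25.
Area of the second triangle / Area of the first triangle = 25/9
Area of the second triangle = 63 * 25/9 = 175

175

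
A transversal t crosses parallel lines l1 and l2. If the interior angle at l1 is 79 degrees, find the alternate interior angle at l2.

Alternate interior angles formed by parallel lines and a transversal are equal.
The given angle is 79 degrees.
The alternate interior angle = 79 degrees.

79 degrees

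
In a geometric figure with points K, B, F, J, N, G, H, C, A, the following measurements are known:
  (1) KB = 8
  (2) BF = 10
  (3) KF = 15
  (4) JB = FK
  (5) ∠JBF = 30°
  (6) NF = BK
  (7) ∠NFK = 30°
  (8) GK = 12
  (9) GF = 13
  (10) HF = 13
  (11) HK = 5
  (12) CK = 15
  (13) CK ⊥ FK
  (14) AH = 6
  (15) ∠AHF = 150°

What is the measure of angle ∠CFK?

Step 1: By the law of cosines on triangle FKC: FC² = 15² + 15² − 2·15·15·cos(90°) = 450, so FC = 15·√2.
Step 2: By the inverse law of cosines on triangle CFK: cos(∠CFK) = ((15·√2)² + 15² − 15²) / (2·15·√2·15) = 450/636.4 = 0.7071, so ∠CFK = 45°.

Therefore, the measure of angle ∠CFK = 45°.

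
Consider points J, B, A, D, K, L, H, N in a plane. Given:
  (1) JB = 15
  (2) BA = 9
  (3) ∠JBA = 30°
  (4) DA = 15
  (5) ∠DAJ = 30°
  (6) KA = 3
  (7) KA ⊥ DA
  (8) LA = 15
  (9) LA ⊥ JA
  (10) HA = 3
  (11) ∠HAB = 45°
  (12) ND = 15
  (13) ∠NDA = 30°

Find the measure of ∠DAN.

Step 1: By the law of cosines on triangle ADN: AN² = 15² + 15² − 2·15·15·cos(30°) = 60.29, so AN ≈ 7.76.
Step 2: By the inverse law of cosines on triangle DAN: cos(∠DAN) = (15² + 7.76² − 15²) / (2·15·7.76) = 60.29/232.94 = 0.2588, so ∠DAN = 75°.

Therefore, the measure of angle ∠DAN = 75°.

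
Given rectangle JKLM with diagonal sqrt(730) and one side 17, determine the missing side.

The diagonal of a rectangle forms a right triangle with the two sides.
Rearranging the Pythagorean theorem: missing side = sqrt(d^2 - known^2).
= sqrt(730 - 289) = sqrt(441) = 21.

21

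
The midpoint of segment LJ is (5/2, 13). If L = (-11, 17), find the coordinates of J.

Using the midpoint formula: M = ((x1 + x2)/2, (y1 + y2)/2)
We know M = (5/2, 13) and L = (-11, 17)
For x: 5/2 = (-11 + x2)/2, so x2 = 2*5/2 - -11 = 16
For y: 13 = (17 + y2)/2, so y2 = 2*13 - 17 = 9
J = (16, 9)

(16, 9)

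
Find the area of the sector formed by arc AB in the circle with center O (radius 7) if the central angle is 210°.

Sector area = π(7²)(7/12) = 343*pi/12

343*pi/12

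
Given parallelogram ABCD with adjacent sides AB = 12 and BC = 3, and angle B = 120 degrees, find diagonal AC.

Using the law of cosines:
d^2 = 12^2 + 3^2 - 2(12)(3)cos(120 degrees)
d^2 = 144 + 9 - 72*-1/2
d^2 = 189
d = 3*sqrt(21)

3*sqrt(21)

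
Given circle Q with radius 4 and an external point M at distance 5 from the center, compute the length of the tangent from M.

tangent = √(d² - r²) = √(5² - 4²) = √(25 - 16) = √9 = 3

3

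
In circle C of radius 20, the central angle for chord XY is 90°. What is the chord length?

Chord length = 2r sin(θ/2)
= 2 × 20 × sin(90°/2)
= 2 × 20 × sin(45°)
= 20*sqrt(2)

20*sqrt(2)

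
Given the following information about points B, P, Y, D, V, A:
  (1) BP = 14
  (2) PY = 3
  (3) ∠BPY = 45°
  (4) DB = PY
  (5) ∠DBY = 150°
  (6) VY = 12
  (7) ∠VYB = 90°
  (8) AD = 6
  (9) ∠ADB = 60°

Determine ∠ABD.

From the given relations: DB = PY = 3.
Step 1: By the law of cosines on triangle BDA: BA² = 3² + 6² − 2·3·6·cos(60°) = 27, so BA = 3·√3.
Step 2: By the inverse law of cosines on triangle ABD: cos(∠ABD) = ((3·√3)² + 3² − 6²) / (2·3·√3·3) = 0/31.18 = 0, so ∠ABD = 90°.

Therefore, the measure of angle ∠ABD = 90°.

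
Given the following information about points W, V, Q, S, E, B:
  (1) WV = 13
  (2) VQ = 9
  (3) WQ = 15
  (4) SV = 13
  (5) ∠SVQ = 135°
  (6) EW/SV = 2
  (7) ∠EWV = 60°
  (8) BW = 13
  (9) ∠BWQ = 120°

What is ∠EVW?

From the given relations: EW = 2·SV = 2·13 = 26.
Step 1: By the law of cosines on triangle VWE: VE² = 13² + 26² − 2·13·26·cos(60°) = 507, so VE = 13·√3.
Step 2: By the inverse law of cosines on triangle EVW: cos(∠EVW) = ((13·√3)² + 13² − 26²) / (2·13·√3·13) = 0/585.43 = 0, so ∠EVW = 90°.

Therefore, the measure of angle ∠EVW = 90°.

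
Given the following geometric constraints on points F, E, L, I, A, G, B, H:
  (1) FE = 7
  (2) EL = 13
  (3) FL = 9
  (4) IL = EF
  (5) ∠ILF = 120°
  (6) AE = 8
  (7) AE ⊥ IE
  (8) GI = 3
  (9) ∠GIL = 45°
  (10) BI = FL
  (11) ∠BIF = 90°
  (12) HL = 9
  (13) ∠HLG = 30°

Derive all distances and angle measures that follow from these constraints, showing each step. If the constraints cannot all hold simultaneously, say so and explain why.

The constraints are consistent.

From the given relations:
  IL = EF = 7
  BI = FL = 9

Step 1: From FL = 9, LI = 7, and ∠FLI = 120°, by the law of cosines:
  FI² = FL² + LI² - 2·FL·LI·cos(120°) = 81 + 49 + 63 = 193
  FI = √193

Step 2: From LI = 7, IG = 3, and ∠LIG = 45°, by the law of cosines:
  LG² = LI² + IG² - 2·LI·IG·cos(45°) = 49 + 9 - 29.7 = 28.3
  LG ≈ 5.32

Step 3: From FE = 7, FL = 9, EL = 13, by the inverse law of cosines:
  cos(∠EFL) = (FE² + FL² - EL²) / (2·FE·FL)
  ∠EFL = 108.03°

Step 4: From EF = 7, EL = 13, FL = 9, by the inverse law of cosines:
  cos(∠FEL) = (EF² + EL² - FL²) / (2·EF·EL)
  ∠FEL = 41.17°

Step 5: From LE = 13, LF = 9, EF = 7, by the inverse law of cosines:
  cos(∠ELF) = (LE² + LF² - EF²) / (2·LE·LF)
  ∠ELF = 30.8°

Step 6: From FI = √193, IB = 9, and ∠FIB = 90°, by the law of cosines:
  FB² = FI² + IB² - 2·FI·IB·cos(90°) = 193 + 81 - 0 = 274
  FB ≈ 16.55

Step 7: From GL = 5.32, LH = 9, and ∠GLH = 30°, by the law of cosines:
  GH² = GL² + LH² - 2·GL·LH·cos(30°) = 28.3 + 81 - 82.93 = 26.37
  GH ≈ 5.14

Step 8: From FI = √193, FL = 9, IL = 7, by the inverse law of cosines:
  cos(∠IFL) = (FI² + FL² - IL²) / (2·FI·FL)
  ∠IFL = 25.87°

Step 9: From LG = 5.32, LI = 7, GI = 3, by the inverse law of cosines:
  cos(∠GLI) = (LG² + LI² - GI²) / (2·LG·LI)
  ∠GLI = 23.5°

Step 10: From IF = √193, IL = 7, FL = 9, by the inverse law of cosines:
  cos(∠FIL) = (IF² + IL² - FL²) / (2·IF·IL)
  ∠FIL = 34.13°

Step 11: From GI = 3, GL = 5.32, IL = 7, by the inverse law of cosines:
  cos(∠IGL) = (GI² + GL² - IL²) / (2·GI·GL)
  ∠IGL = 111.5°

Step 12: From FB = 16.55, FI = √193, BI = 9, by the inverse law of cosines:
  cos(∠BFI) = (FB² + FI² - BI²) / (2·FB·FI)
  ∠BFI = 32.94°

Step 13: From GH = 5.14, GL = 5.32, HL = 9, by the inverse law of cosines:
  cos(∠HGL) = (GH² + GL² - HL²) / (2·GH·GL)
  ∠HGL = 118.8°

Step 14: From BF = 16.55, BI = 9, FI = √193, by the inverse law of cosines:
  cos(∠FBI) = (BF² + BI² - FI²) / (2·BF·BI)
  ∠FBI = 57.06°

Step 15: From HG = 5.14, HL = 9, GL = 5.32, by the inverse law of cosines:
  cos(∠GHL) = (HG² + HL² - GL²) / (2·HG·HL)
  ∠GHL = 31.2°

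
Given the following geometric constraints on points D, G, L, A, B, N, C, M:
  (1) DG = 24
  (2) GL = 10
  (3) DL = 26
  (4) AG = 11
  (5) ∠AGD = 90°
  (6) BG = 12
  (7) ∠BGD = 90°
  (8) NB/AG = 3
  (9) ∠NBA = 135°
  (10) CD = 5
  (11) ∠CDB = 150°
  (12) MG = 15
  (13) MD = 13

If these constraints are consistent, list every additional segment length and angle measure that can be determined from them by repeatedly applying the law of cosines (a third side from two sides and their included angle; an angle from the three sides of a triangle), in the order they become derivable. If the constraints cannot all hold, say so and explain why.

The constraints are consistent. Derivable facts, in order:
After 1 step:
- DA ≈ 26.4
- DB = 12·√5
- ∠DGL = 90°
- ∠DGM = 28.62°
- ∠DLG = 67.38°
- ∠DMG = 117.82°
- ∠GDL = 22.62°
- ∠GDM = 33.56°
After 2 steps:
- BC ≈ 31.26
- ∠ADG = 24.62°
- ∠BDG = 26.57°
- ∠DAG = 65.38°
- ∠DBG = 63.43°
After 3 steps:
- ∠BCD = 25.41°
- ∠CBD = 4.59°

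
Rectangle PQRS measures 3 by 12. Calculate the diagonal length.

A rectangle's diagonal splits it into two right triangles, with the diagonal as the hypotenuse.
By the Pythagorean theorem, d^2 = 3^2 + 12^2 = 153.
Therefore d = sqrt(153) = 3*sqrt(17).

3*sqrt(17)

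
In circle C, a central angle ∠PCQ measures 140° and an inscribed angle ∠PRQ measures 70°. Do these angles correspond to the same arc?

By the inscribed angle theorem, if both angles subtend the same arc, the inscribed angle must be half the central angle.
Half of 140° = 70°, which equals the given inscribed angle of 70°.
Therefore, yes, they correspond to the same arc.

Yes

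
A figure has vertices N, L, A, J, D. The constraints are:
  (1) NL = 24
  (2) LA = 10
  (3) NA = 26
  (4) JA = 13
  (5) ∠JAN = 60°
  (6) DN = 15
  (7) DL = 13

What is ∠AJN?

Step 1: By the law of cosines on triangle JAN: JN² = 13² + 26² − 2·13·26·cos(60°) = 507, so JN = 13·√3.
Step 2: By the inverse law of cosines on triangle AJN: cos(∠AJN) = (13² + (13·√3)² − 26²) / (2·13·13·√3) = 0/585.43 = 0, so ∠AJN = 90°.

Therefore, the measure of angle ∠AJN = 90°.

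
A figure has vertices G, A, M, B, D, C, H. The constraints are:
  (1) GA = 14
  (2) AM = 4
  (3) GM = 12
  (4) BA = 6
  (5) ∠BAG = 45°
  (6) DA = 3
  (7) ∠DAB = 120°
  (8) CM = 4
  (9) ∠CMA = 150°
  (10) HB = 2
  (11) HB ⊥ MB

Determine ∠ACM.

Step 1: By the law of cosines on triangle CMA: CA² = 4² + 4² − 2·4·4·cos(150°) = 59.71, so CA ≈ 7.73.
Step 2: By the inverse law of cosines on triangle ACM: cos(∠ACM) = (7.73² + 4² − 4²) / (2·7.73·4) = 59.71/61.82 = 0.9659, so ∠ACM = 15°.

Therefore, the measure of angle ∠ACM = 15°.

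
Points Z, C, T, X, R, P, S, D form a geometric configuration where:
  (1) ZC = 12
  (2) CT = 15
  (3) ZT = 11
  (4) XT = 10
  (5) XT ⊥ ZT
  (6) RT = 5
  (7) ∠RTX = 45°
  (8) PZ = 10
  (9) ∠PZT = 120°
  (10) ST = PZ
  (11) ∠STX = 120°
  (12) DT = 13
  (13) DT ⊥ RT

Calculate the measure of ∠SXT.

From the given relations: ST = PZ = 10.
Step 1: By the law of cosines on triangle XTS: XS² = 10² + 10² − 2·10·10·cos(120°) = 300, so XS = 10·√3.
Step 2: By the inverse law of cosines on triangle SXT: cos(∠SXT) = ((10·√3)² + 10² − 10²) / (2·10·√3·10) = 300/346.41 = 0.866, so ∠SXT = 30°.

Therefore, the measure of angle ∠SXT = 30°.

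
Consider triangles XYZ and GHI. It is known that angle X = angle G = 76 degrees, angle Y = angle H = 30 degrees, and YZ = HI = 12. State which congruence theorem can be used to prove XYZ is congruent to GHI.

Consider the given information: angle X = angle G = 76 degrees, angle Y = angle H = 30 degrees, and YZ = HI = 12
This is not SAS or ASA: SAS requires two sides and the included angle between them. ASA requires two angles and the side between them.
The correct criterion is AAS. Two pairs of corresponding angles and a non-included side are equal (Angle-Angle-Side).

AAS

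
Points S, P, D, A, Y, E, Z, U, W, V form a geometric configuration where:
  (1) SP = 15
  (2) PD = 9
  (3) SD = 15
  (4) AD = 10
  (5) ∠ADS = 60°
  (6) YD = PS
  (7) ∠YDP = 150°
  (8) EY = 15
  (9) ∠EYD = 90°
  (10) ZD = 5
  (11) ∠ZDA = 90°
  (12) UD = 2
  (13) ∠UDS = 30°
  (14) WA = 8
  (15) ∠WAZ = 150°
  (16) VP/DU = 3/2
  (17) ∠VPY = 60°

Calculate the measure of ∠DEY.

From the given relations: YD = PS = 15.
Step 1: By the law of cosines on triangle EYD: ED² = 15² + 15² − 2·15·15·cos(90°) = 450, so ED = 15·√2.
Step 2: By the inverse law of cosines on triangle DEY: cos(∠DEY) = ((15·√2)² + 15² − 15²) / (2·15·√2·15) = 450/636.4 = 0.7071, so ∠DEY = 45°.

Therefore, the measure of angle ∠DEY = 45°.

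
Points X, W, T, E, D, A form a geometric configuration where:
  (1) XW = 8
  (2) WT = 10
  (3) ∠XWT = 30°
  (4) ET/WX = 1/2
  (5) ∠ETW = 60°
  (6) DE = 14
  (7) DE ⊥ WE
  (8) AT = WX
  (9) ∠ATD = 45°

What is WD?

From the given relations: ET = 1/2·WX = 1/2·8 = 4.
Step 1: By the law of cosines on triangle ETW: EW² = 4² + 10² − 2·4·10·cos(60°) = 76, so EW = 2·√19.
Step 2: By the law of cosines on triangle WED: WD² = (2·√19)² + 14² − 2·2·√19·14·cos(90°) = 272, so WD = 4·√17.

Therefore, the length of WD = 4·√17.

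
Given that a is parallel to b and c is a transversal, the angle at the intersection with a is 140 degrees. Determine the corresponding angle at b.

Corresponding angles formed by parallel lines and a transversal are equal.
The given angle is 140 degrees.
The corresponding angle = 140 degrees.

140 degrees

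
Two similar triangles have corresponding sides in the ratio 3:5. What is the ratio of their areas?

Area scales with the square of linear dimensions. If every length is multiplied by 3/5, then the area is multiplied by (3/5)^2 = 9/25.
The area ratio is 9:25.

9:25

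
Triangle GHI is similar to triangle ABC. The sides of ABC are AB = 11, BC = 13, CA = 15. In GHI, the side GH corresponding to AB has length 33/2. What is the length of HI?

Similar triangles have proportional sides. Setting up the proportion:
GH / AB = HI / BC
33/2 / 11 = HI / 13
HI = 13 * 33/2 / 11 = 39/2.

39/2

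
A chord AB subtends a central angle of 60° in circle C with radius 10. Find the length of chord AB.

Chord = 2(10) sin(30°) = 10

10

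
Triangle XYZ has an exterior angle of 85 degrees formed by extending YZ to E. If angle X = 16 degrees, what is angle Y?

By the exterior angle theorem: exterior angle = sum of remote interior angles.
85 = 16 + angle Y
angle Y = 85 - 16 = 69 degrees

69 degrees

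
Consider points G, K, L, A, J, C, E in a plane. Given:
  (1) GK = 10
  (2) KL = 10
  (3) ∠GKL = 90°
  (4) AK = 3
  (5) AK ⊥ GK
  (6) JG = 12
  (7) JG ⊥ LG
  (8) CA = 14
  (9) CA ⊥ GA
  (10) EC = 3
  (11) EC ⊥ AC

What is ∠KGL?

Step 1: By the law of cosines on triangle GKL: GL² = 10² + 10² − 2·10·10·cos(90°) = 200, so GL = 10·√2.
Step 2: By the inverse law of cosines on triangle KGL: cos(∠KGL) = (10² + (10·√2)² − 10²) / (2·10·10·√2) = 200/282.84 = 0.7071, so ∠KGL = 45°.

Therefore, the measure of angle ∠KGL = 45°.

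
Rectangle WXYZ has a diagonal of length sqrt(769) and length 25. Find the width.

b = sqrt(d^2 - a^2) = sqrt(769 - 625) = sqrt(144) = 12

12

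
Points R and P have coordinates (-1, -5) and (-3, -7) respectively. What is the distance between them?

d = sqrt((-2)^2 + (-2)^2) = sqrt(8) = 2*sqrt(2)

2*sqrt(2)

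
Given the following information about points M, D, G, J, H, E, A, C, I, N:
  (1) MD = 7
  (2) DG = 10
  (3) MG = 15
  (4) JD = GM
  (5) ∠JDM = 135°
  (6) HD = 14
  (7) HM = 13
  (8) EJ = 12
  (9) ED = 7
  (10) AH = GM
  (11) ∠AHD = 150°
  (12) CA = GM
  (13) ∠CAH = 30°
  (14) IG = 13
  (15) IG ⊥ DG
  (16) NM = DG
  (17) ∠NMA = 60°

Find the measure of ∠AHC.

From the given relations: AH = GM = 15; CA = GM = 15.
Step 1: By the law of cosines on triangle HAC: HC² = 15² + 15² − 2·15·15·cos(30°) = 60.29, so HC ≈ 7.76.
Step 2: By the inverse law of cosines on triangle AHC: cos(∠AHC) = (15² + 7.76² − 15²) / (2·15·7.76) = 60.29/232.94 = 0.2588, so ∠AHC = 75°.

Therefore, the measure of angle ∠AHC = 75°.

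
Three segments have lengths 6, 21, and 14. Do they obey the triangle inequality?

The longest side is 21. The other two sides sum to 6 + 14 = 20.
Since 20 ≤ 21, the two shorter sides cannot reach around to close the triangle.

No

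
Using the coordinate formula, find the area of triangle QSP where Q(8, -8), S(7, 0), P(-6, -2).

Shoelace: Area = (1/2)|8(0--2) + 7(-2--8) + -6(-8-0)| = (1/2)(106) = 53

53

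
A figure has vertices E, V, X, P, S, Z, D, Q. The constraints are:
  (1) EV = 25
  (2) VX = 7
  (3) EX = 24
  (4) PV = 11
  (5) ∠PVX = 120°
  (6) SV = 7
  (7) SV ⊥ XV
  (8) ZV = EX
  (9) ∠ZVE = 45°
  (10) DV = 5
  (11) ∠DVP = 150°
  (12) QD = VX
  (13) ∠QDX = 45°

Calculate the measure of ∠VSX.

Step 1: By the law of cosines on triangle SVX: SX² = 7² + 7² − 2·7·7·cos(90°) = 98, so SX = 7·√2.
Step 2: By the inverse law of cosines on triangle VSX: cos(∠VSX) = (7² + (7·√2)² − 7²) / (2·7·7·√2) = 98/138.59 = 0.7071, so ∠VSX = 45°.

Therefore, the measure of angle ∠VSX = 45°.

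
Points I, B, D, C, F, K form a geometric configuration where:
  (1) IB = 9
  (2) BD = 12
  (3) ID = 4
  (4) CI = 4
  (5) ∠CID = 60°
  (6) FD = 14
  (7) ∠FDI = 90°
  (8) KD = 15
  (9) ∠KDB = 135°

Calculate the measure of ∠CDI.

Step 1: By the law of cosines on triangle DIC: DC² = 4² + 4² − 2·4·4·cos(60°) = 16, so DC = 4.
Step 2: By the inverse law of cosines on triangle CDI: cos(∠CDI) = (4² + 4² − 4²) / (2·4·4) = 16/32 = 0.5, so ∠CDI = 60°.

Therefore, the measure of angle ∠CDI = 60°.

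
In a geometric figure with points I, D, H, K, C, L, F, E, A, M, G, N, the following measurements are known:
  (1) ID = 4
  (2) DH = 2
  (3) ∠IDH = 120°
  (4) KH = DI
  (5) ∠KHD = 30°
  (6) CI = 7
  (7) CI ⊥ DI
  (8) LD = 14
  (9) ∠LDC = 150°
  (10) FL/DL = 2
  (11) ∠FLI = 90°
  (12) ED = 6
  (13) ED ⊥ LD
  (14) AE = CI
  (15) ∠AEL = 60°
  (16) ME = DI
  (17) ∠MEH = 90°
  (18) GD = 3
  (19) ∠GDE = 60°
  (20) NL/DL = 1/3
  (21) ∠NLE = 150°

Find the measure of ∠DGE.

Step 1: By the law of cosines on triangle GDE: GE² = 3² + 6² − 2·3·6·cos(60°) = 27, so GE = 3·√3.
Step 2: By the inverse law of cosines on triangle DGE: cos(∠DGE) = (3² + (3·√3)² − 6²) / (2·3·3·√3) = 0/31.18 = 0, so ∠DGE = 90°.

Therefore, the measure of angle ∠DGE = 90°.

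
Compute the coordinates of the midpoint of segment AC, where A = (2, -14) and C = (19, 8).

M = ((x₁ + x₂)/2, (y₁ + y₂)/2)
= ((2 + 19)/2, (-14 + 8)/2)
= (21/2, -6/2) = (21/2, -3)

(21/2, -3)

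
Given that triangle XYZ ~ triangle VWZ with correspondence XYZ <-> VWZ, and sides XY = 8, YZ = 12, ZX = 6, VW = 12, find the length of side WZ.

Since the triangles are similar, the ratio of corresponding sides is constant.
Scale factor k = VW / XY = 12 / 8 = 3/2
WZ = k * YZ = 3/2 * 12 = 18

18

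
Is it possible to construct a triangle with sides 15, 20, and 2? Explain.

Check the triangle inequality: 15 + 2 = 17 ≤ 20.
Since the sum of two sides does not exceed the third, no triangle can be formed.

No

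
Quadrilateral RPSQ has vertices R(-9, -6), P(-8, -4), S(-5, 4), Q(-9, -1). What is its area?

Shoelace: sum of cross terms = 22, Area = (1/2)|22| = 11

11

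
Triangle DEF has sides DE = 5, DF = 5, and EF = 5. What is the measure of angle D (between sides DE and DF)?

cos(D) = (5² + 5² - (5)²) / (2 × 5 × 5) = 1/2, so D = arccos(1/2) = 60°.

60°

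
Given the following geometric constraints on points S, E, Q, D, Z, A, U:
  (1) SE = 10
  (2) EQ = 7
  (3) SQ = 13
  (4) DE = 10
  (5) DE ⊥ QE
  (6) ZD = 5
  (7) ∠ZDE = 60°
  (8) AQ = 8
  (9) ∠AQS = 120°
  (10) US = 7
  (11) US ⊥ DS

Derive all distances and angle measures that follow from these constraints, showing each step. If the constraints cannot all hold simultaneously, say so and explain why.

The constraints are consistent.

Step 1: From SQ = 13, QA = 8, and ∠SQA = 120°, by the law of cosines:
  SA² = SQ² + QA² - 2·SQ·QA·cos(120°) = 169 + 64 + 104 = 337
  SA ≈ 18.36

Step 2: From ED = 10, DZ = 5, and ∠EDZ = 60°, by the law of cosines:
  EZ² = ED² + DZ² - 2·ED·DZ·cos(60°) = 100 + 25 - 50 = 75
  EZ = 5·√3

Step 3: From QE = 7, ED = 10, and ∠QED = 90°, by the law of cosines:
  QD² = QE² + ED² - 2·QE·ED·cos(90°) = 49 + 100 - 0 = 149
  QD = √149

Step 4: From SE = 10, SQ = 13, EQ = 7, by the inverse law of cosines:
  cos(∠ESQ) = (SE² + SQ² - EQ²) / (2·SE·SQ)
  ∠ESQ = 32.2°

Step 5: From EQ = 7, ES = 10, QS = 13, by the inverse law of cosines:
  cos(∠QES) = (EQ² + ES² - QS²) / (2·EQ·ES)
  ∠QES = 98.21°

Step 6: From QE = 7, QS = 13, ES = 10, by the inverse law of cosines:
  cos(∠EQS) = (QE² + QS² - ES²) / (2·QE·QS)
  ∠EQS = 49.58°

Step 7: From SA = 18.36, SQ = 13, AQ = 8, by the inverse law of cosines:
  cos(∠ASQ) = (SA² + SQ² - AQ²) / (2·SA·SQ)
  ∠ASQ = 22.17°

Step 8: From ED = 10, EZ = 5·√3, DZ = 5, by the inverse law of cosines:
  cos(∠DEZ) = (ED² + EZ² - DZ²) / (2·ED·EZ)
  ∠DEZ = 30°

Step 9: From QD = √149, QE = 7, DE = 10, by the inverse law of cosines:
  cos(∠DQE) = (QD² + QE² - DE²) / (2·QD·QE)
  ∠DQE = 55.01°

Step 10: From DE = 10, DQ = √149, EQ = 7, by the inverse law of cosines:
  cos(∠EDQ) = (DE² + DQ² - EQ²) / (2·DE·DQ)
  ∠EDQ = 34.99°

Step 11: From ZD = 5, ZE = 5·√3, DE = 10, by the inverse law of cosines:
  cos(∠DZE) = (ZD² + ZE² - DE²) / (2·ZD·ZE)
  ∠DZE = 90°

Step 12: From AQ = 8, AS = 18.36, QS = 13, by the inverse law of cosines:
  cos(∠QAS) = (AQ² + AS² - QS²) / (2·AQ·AS)
  ∠QAS = 37.83°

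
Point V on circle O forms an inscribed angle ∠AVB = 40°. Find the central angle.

Central angle = 2 × 40° = 80° (inscribed angle theorem).

80°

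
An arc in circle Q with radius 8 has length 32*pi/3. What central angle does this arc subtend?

θ = 360 × 32*pi/3 / (2π × 8) = 240° (rearranging arc length formula).

240°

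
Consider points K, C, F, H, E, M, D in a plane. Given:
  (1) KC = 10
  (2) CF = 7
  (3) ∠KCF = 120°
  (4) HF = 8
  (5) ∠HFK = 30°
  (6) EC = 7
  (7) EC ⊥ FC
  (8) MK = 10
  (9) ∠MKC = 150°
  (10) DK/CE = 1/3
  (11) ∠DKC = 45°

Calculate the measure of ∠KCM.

Step 1: By the law of cosines on triangle CKM: CM² = 10² + 10² − 2·10·10·cos(150°) = 373.21, so CM ≈ 19.32.
Step 2: By the inverse law of cosines on triangle KCM: cos(∠KCM) = (10² + 19.32² − 10²) / (2·10·19.32) = 373.21/386.37 = 0.9659, so ∠KCM = 15°.

Therefore, the measure of angle ∠KCM = 15°.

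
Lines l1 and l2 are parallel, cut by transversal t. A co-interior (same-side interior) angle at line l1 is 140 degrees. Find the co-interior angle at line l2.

Co-interior (same-side interior) angles are between the parallel lines on the same side of the transversal.
Unlike corresponding or alternate interior angles, they are supplementary rather than equal.
So the angle = 180 - 140 = 40 degrees.

40 degrees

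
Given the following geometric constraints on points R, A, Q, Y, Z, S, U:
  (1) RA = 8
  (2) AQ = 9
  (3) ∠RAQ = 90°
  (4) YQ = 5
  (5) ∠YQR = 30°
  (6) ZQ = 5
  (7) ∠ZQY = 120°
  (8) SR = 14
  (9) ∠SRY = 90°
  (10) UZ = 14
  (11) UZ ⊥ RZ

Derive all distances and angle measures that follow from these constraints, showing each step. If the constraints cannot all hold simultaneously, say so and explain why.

The constraints are consistent.

Step 1: From RA = 8, AQ = 9, and ∠RAQ = 90°, by the law of cosines:
  RQ² = RA² + AQ² - 2·RA·AQ·cos(90°) = 64 + 81 - 0 = 145
  RQ = √145

Step 2: From YQ = 5, QZ = 5, and ∠YQZ = 120°, by the law of cosines:
  YZ² = YQ² + QZ² - 2·YQ·QZ·cos(120°) = 25 + 25 + 25 = 75
  YZ = 5·√3

Step 3: From RQ = √145, QY = 5, and ∠RQY = 30°, by the law of cosines:
  RY² = RQ² + QY² - 2·RQ·QY·cos(30°) = 145 + 25 - 104.3 = 65.72
  RY ≈ 8.11

Step 4: From RA = 8, RQ = √145, AQ = 9, by the inverse law of cosines:
  cos(∠ARQ) = (RA² + RQ² - AQ²) / (2·RA·RQ)
  ∠ARQ = 48.37°

Step 5: From QA = 9, QR = √145, AR = 8, by the inverse law of cosines:
  cos(∠AQR) = (QA² + QR² - AR²) / (2·QA·QR)
  ∠AQR = 41.63°

Step 6: From YQ = 5, YZ = 5·√3, QZ = 5, by the inverse law of cosines:
  cos(∠QYZ) = (YQ² + YZ² - QZ²) / (2·YQ·YZ)
  ∠QYZ = 30°

Step 7: From ZQ = 5, ZY = 5·√3, QY = 5, by the inverse law of cosines:
  cos(∠QZY) = (ZQ² + ZY² - QY²) / (2·ZQ·ZY)
  ∠QZY = 30°

Step 8: From YR = 8.11, RS = 14, and ∠YRS = 90°, by the law of cosines:
  YS² = YR² + RS² - 2·YR·RS·cos(90°) = 65.72 + 196 - 0 = 261.7
  YS ≈ 16.18

Step 9: From RQ = √145, RY = 8.11, QY = 5, by the inverse law of cosines:
  cos(∠QRY) = (RQ² + RY² - QY²) / (2·RQ·RY)
  ∠QRY = 17.96°

Step 10: From YQ = 5, YR = 8.11, QR = √145, by the inverse law of cosines:
  cos(∠QYR) = (YQ² + YR² - QR²) / (2·YQ·YR)
  ∠QYR = 132.04°

Step 11: From YR = 8.11, YS = 16.18, RS = 14, by the inverse law of cosines:
  cos(∠RYS) = (YR² + YS² - RS²) / (2·YR·YS)
  ∠RYS = 59.93°

Step 12: From SR = 14, SY = 16.18, RY = 8.11, by the inverse law of cosines:
  cos(∠RSY) = (SR² + SY² - RY²) / (2·SR·SY)
  ∠RSY = 30.07°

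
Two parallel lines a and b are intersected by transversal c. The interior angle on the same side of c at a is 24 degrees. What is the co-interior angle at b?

Co-interior angles (same-side interior) formed by parallel lines and a transversal are supplementary (sum to 180 degrees).
The given angle is 24 degrees.
The co-interior angle = 180 - 24 = 156 degrees.

156 degrees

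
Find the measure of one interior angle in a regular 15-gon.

Each interior angle of a regular n-gon is (n - 2) * 180 / n.
For n = 15: (15 - 2) * 180 / 15 = 2340/15 = 156 degrees.

156 degrees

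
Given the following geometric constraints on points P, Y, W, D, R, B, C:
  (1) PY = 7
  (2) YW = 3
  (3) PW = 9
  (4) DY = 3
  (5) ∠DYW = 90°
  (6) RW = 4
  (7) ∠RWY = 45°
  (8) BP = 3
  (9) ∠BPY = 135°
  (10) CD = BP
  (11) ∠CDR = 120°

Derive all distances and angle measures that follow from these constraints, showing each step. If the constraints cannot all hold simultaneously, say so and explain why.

The constraints are consistent.

From the given relations:
  CD = BP = 3

Step 1: From YW = 3, WR = 4, and ∠YWR = 45°, by the law of cosines:
  YR² = YW² + WR² - 2·YW·WR·cos(45°) = 9 + 16 - 16.97 = 8.029
  YR ≈ 2.83

Step 2: From YP = 7, PB = 3, and ∠YPB = 135°, by the law of cosines:
  YB² = YP² + PB² - 2·YP·PB·cos(135°) = 49 + 9 + 29.7 = 87.7
  YB ≈ 9.36

Step 3: From WY = 3, YD = 3, and ∠WYD = 90°, by the law of cosines:
  WD² = WY² + YD² - 2·WY·YD·cos(90°) = 9 + 9 - 0 = 18
  WD = 3·√2

Step 4: From PW = 9, PY = 7, WY = 3, by the inverse law of cosines:
  cos(∠WPY) = (PW² + PY² - WY²) / (2·PW·PY)
  ∠WPY = 16.2°

Step 5: From YP = 7, YW = 3, PW = 9, by the inverse law of cosines:
  cos(∠PYW) = (YP² + YW² - PW²) / (2·YP·YW)
  ∠PYW = 123.2°

Step 6: From WP = 9, WY = 3, PY = 7, by the inverse law of cosines:
  cos(∠PWY) = (WP² + WY² - PY²) / (2·WP·WY)
  ∠PWY = 40.6°

Step 7: From YB = 9.36, YP = 7, BP = 3, by the inverse law of cosines:
  cos(∠BYP) = (YB² + YP² - BP²) / (2·YB·YP)
  ∠BYP = 13.09°

Step 8: From YR = 2.83, YW = 3, RW = 4, by the inverse law of cosines:
  cos(∠RYW) = (YR² + YW² - RW²) / (2·YR·YW)
  ∠RYW = 86.53°

Step 9: From WD = 3·√2, WY = 3, DY = 3, by the inverse law of cosines:
  cos(∠DWY) = (WD² + WY² - DY²) / (2·WD·WY)
  ∠DWY = 45°

Step 10: From DW = 3·√2, DY = 3, WY = 3, by the inverse law of cosines:
  cos(∠WDY) = (DW² + DY² - WY²) / (2·DW·DY)
  ∠WDY = 45°

Step 11: From RW = 4, RY = 2.83, WY = 3, by the inverse law of cosines:
  cos(∠WRY) = (RW² + RY² - WY²) / (2·RW·RY)
  ∠WRY = 48.47°

Step 12: From BP = 3, BY = 9.36, PY = 7, by the inverse law of cosines:
  cos(∠PBY) = (BP² + BY² - PY²) / (2·BP·BY)
  ∠PBY = 31.91°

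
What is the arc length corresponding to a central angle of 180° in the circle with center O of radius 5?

Arc length = 2πr × θ/360
= 2π × 5 × 1/2
= 5*pi

5*pi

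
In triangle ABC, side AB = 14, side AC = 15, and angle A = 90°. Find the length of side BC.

By the law of cosines: BC^2 = AB^2 + AC^2 - 2*AB*AC*cos(A)
BC^2 = 14^2 + 15^2 - 2*14*15*cos(90°)
BC^2 = 196 + 225 - 420*(0)
BC^2 = 421
BC = sqrt(421)

sqrt(421)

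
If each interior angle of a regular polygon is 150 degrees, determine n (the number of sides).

Exterior angle = 180 - 150 = 30. n = 360 / 30 = 12.

12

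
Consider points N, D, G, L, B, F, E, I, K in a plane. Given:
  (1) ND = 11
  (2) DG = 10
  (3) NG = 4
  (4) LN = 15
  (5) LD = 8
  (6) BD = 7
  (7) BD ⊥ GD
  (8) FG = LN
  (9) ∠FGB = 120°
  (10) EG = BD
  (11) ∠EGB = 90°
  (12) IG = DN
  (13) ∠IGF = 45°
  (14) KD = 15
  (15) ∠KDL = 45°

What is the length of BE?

From the given relations: EG = BD = 7.
Step 1: By the law of cosines on triangle BDG: BG² = 7² + 10² − 2·7·10·cos(90°) = 149, so BG = √149.
Step 2: By the law of cosines on triangle BGE: BE² = √149² + 7² − 2·√149·7·cos(90°) = 198, so BE = 3·√22.

Therefore, the length of BE = 3·√22.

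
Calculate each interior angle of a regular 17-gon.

Each interior angle of a regular n-gon is (n - 2) * 180 / n.
For n = 17: (17 - 2) * 180 / 17 = 2700/17 = 2700/17 degrees.

2700/17 degrees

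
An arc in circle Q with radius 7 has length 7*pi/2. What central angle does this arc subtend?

The full circumference is 2πr = 14*pi.
The arc is 7*pi/2 / 14*pi = 1/4 of the full circle.
So the central angle = 1/4 × 360° = 90°.

90°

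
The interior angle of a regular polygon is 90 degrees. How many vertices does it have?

Each interior angle of a regular n-gon is (n - 2) * 180 / n.
Setting this equal to 90:
(n - 2) * 180 / n = 90
Each exterior angle = 180 - 90 = 90 degrees.
Since exterior angles sum to 360: n = 360 / 90 = 4.

4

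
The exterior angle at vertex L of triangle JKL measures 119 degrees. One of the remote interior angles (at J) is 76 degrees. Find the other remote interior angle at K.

angle K = 119 - 76 = 43 degrees (exterior angle theorem).

43 degrees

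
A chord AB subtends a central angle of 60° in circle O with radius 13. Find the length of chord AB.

Chord length = 2r sin(θ/2)
= 2 × 13 × sin(60°/2)
= 2 × 13 × sin(30°)
= 13

13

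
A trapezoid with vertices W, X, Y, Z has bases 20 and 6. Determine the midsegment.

midsegment = (20 + 6) / 2 = 26 / 2 = 13

13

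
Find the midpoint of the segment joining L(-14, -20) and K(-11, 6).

The midpoint is the point halfway along the segment.
Move half the horizontal distance: -14 + (-11 - -14)/2 = -14 + 3/2 = -25/2
Move half the vertical distance: -20 + (6 - -20)/2 = -20 + 26/2 = -7
Midpoint = (-25/2, -7)

(-25/2, -7)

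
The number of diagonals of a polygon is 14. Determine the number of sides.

Using d = n(n - 3)/2, we solve 14 = n(n - 3)/2.
So n(n - 3) = 28.
Testing n = 7: 7 * 4 = 28 = 28. Correct.
The polygon has 7 sides.

7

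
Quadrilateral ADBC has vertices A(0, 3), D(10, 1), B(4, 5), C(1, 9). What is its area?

Shoelace: sum of cross terms = 50, Area = (1/2)|50| = 25

25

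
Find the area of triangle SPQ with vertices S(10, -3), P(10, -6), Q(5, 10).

Using the Shoelace formula for a triangle:
Area = (1/2)|x0(y1 - y2) + x1(y2 - y0) + x2(y0 - y1)|
Area = (1/2)|10(-6 - 10) + 10(10 - -3) + 5(-3 - -6)|
Area = (1/2)|-160 + 130 + 15|
Area = (1/2)|-15|
Area = (1/2)(15)
Area = 15/2

15/2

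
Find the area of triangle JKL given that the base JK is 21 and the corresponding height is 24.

A triangle's area is half the area of a rectangle with the same base and height.
Area = (1/2) * 21 * 24 = 252.

252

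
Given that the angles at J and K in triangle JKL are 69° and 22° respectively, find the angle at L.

angle L = 180 - 69 - 22 = 89 degrees.

89 degrees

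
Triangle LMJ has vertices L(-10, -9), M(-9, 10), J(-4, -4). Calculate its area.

Using the Shoelace formula for a triangle:
Area = (1/2)|x0(y1 - y2) + x1(y2 - y0) + x2(y0 - y1)|
Area = (1/2)|-10(10 - -4) + -9(-4 - -9) + -4(-9 - 10)|
Area = (1/2)|-140 + -45 + 76|
Area = (1/2)|-109|
Area = (1/2)(109)
Area = 109/2

109/2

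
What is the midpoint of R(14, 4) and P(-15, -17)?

M = ((x₁ + x₂)/2, (y₁ + y₂)/2)
= ((14 + -15)/2, (4 + -17)/2)
= (-1/2, -13/2) = (-1/2, -13/2)

(-1/2, -13/2)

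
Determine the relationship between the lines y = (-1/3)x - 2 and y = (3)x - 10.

Slope of line 1: m1 = -1/3
Slope of line 2: m2 = 3
m1 * m2 = (-1/3) * (3) = -1 = -1, so the lines are perpendicular.

Perpendicular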